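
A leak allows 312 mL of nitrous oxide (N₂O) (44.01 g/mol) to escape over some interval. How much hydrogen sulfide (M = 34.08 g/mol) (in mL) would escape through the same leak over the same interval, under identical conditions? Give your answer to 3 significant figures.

355 mL

Since effusion rate ∝ 1/√M, rate_H₂S/rate_N₂O = √(M_N₂O/M_H₂S) = √(44.01/34.08) = √1.291 = 1.136.
So the volume for H₂S is 312 × 1.136 = 355 mL.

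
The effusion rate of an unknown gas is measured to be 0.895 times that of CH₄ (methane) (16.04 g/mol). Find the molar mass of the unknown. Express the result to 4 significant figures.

Graham's law gives rate_X/rate_CH₄ = √(M_CH₄/M_X).
0.895 = √(16.04/M_X)
M_X = 16.04 / 0.895² = 16.04 / 0.8010 = 20.02 g/mol

20.02 g/mol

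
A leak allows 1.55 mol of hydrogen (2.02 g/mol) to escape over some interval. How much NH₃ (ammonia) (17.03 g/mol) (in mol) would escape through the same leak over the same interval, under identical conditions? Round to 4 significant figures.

Since effusion rate ∝ 1/√M, rate_NH₃/rate_H₂ = √(M_H₂/M_NH₃) = √(2.02/17.03) = √0.1186 = 0.3444.
So the amount for NH₃ is 1.55 × 0.3444 = 0.5338 mol.

0.5338 mol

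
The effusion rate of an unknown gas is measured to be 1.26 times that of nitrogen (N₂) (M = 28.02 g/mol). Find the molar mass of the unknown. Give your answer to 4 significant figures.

17.65 g/mol

Graham's law gives rate_X/rate_N₂ = √(M_N₂/M_X).
1.26 = √(28.02/M_X)
M_X = 28.02 / 1.26² = 28.02 / 1.588 = 17.65 g/mol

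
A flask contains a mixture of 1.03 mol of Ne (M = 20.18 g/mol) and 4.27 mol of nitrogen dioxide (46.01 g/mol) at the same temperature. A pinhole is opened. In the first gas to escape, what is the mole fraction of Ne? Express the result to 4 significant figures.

Rate_i ∝ x_i/√M_i (Graham's law weighted by mole fraction), so the effusate composition follows n_i/√M_i.
Mole fraction of Ne in the effusate = (n_Ne/√M_Ne) / (n_Ne/√M_Ne + n_NO₂/√M_NO₂)
= (1.03/√20.18) / (1.03/√20.18 + 4.27/√46.01) = 0.2293/(0.2293 + 0.6295) = 0.2670.

0.2670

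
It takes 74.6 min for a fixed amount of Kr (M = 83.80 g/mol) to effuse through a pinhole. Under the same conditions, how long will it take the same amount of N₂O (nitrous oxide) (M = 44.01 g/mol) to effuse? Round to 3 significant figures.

Graham's law gives t_N₂O/t_Kr = √(M_N₂O/M_Kr) = √(44.01/83.80) = √0.5252 = 0.7247.
So the time for N₂O is 74.6 × 0.7247 = 54.1 min.

54.1 min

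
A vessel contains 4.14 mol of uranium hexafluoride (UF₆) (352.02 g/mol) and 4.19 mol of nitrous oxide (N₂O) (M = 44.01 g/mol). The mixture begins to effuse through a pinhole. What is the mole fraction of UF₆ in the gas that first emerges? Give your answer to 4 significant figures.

Rate_i ∝ x_i/√M_i (Graham's law weighted by mole fraction), so the effusate composition follows n_i/√M_i.
x_UF₆(eff) = (n_UF₆/√M_UF₆) / (n_UF₆/√M_UF₆ + n_N₂O/√M_N₂O)
= (4.14/√352.02) / (4.14/√352.02 + 4.19/√44.01) = 0.2207/(0.2207 + 0.6316) = 0.2589.

0.2589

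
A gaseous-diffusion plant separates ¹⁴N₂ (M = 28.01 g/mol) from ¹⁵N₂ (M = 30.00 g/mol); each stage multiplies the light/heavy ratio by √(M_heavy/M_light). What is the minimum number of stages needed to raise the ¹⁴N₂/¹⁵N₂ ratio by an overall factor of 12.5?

74

Per stage α = (30.00/28.01)^(1/2) = 1.07105^0.5, giving ln α = 0.03432.
Need α^N ≥ 12.5 ⇒ N ≥ ln(12.5) / ln α = 2.526 / 0.03432 = 73.60.
Rounding up, N = 74 stages.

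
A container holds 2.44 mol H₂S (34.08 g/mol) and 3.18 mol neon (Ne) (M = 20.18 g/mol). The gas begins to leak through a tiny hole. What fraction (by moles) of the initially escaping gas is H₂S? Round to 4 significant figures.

0.3712

Effusion rate of each component ∝ n_i/√M_i (partial pressure × 1/√M).
x_H₂S(eff) = (n_H₂S/√M_H₂S) / (n_H₂S/√M_H₂S + n_Ne/√M_Ne)
= (2.44/√34.08) / (2.44/√34.08 + 3.18/√20.18) = 0.4180/(0.4180 + 0.7079) = 0.3712.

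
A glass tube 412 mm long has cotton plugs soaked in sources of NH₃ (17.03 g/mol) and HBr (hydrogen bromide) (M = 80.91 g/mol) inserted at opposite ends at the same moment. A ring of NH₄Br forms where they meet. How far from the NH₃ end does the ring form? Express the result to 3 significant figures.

Distances travelled in equal time are proportional to diffusion rates, so d_NH₃/d_HBr = √(M_HBr/M_NH₃) = √(80.91/17.03) = 2.180.
With d_NH₃ + d_HBr = 412 mm, d_HBr = 412/(1 + 2.180) = 129.6 mm.
d_NH₃ = 412 − 129.6 = 282 mm.

282 mm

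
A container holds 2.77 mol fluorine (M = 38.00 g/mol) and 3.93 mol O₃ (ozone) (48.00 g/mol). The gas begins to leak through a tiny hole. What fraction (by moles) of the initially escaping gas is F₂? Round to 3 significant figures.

0.442

Effusion rate of each component ∝ n_i/√M_i (partial pressure × 1/√M).
Mole fraction of F₂ in the effusate = (n_F₂/√M_F₂) / (n_F₂/√M_F₂ + n_O₃/√M_O₃)
= (2.77/√38.00) / (2.77/√38.00 + 3.93/√48.00) = 0.4494/(0.4494 + 0.5672) = 0.442.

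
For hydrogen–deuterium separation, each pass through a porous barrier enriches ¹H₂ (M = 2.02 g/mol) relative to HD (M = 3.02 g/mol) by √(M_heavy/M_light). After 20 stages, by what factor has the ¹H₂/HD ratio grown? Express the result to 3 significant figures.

55.8

After 20 stages the ratio has grown by (√(3.02/2.02))^20 = (3.02/2.02)^(20/2).
= 1.49505^10 = 55.8.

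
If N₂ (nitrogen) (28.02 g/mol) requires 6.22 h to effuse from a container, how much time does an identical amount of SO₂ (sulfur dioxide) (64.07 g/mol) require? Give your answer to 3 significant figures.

Since effusion rate ∝ 1/√M, t_SO₂/t_N₂ = √(M_SO₂/M_N₂) = √(64.07/28.02) = √2.287 = 1.512.
So the time for SO₂ is 6.22 × 1.512 = 9.41 h.

9.41 h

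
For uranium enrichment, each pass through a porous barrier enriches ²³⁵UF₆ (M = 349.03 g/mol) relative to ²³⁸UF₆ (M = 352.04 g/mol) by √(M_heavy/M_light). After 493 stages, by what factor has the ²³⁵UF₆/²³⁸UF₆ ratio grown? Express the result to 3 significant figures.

Overall factor = α^493 with α = √(352.04/349.03), i.e. (352.04/349.03)^(493/2).
= 1.00862^(493/2) = 8.30.

8.30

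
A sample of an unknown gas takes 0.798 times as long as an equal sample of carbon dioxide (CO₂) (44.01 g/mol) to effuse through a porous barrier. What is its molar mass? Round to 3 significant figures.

28.0 g/mol

From Graham's law, t_X/t_CO₂ = √(M_X/M_CO₂).
0.798 = √(M_X/44.01)
M_X = 44.01 × 0.798² = 44.01 × 0.6368 = 28.0 g/mol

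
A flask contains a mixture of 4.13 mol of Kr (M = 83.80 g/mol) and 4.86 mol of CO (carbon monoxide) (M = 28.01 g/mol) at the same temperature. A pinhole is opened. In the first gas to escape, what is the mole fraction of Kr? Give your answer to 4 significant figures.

0.3294

Effusion rate of each component ∝ n_i/√M_i (partial pressure × 1/√M).
Mole fraction of Kr in the effusate = (n_Kr/√M_Kr) / (n_Kr/√M_Kr + n_CO/√M_CO)
= (4.13/√83.80) / (4.13/√83.80 + 4.86/√28.01) = 0.4512/(0.4512 + 0.9183) = 0.3294.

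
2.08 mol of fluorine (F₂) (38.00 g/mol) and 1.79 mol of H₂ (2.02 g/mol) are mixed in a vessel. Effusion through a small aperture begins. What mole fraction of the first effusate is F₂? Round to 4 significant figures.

0.2113

Effusion rate of each component ∝ n_i/√M_i (partial pressure × 1/√M).
x_F₂(eff) = (n_F₂/√M_F₂) / (n_F₂/√M_F₂ + n_H₂/√M_H₂)
= (2.08/√38.00) / (2.08/√38.00 + 1.79/√2.02) = 0.3374/(0.3374 + 1.259) = 0.2113.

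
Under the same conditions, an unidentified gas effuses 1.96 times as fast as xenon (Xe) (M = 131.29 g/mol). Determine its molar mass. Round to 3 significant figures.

Graham's law gives rate_X/rate_Xe = √(M_Xe/M_X).
1.96 = √(131.29/M_X)
M_X = 131.29 / 1.96² = 131.29 / 3.842 = 34.2 g/mol

34.2 g/mol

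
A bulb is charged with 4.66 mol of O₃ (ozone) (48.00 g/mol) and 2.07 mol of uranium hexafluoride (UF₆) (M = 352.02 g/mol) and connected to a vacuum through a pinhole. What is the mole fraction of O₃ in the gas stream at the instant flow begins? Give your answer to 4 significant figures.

0.8591

The effusion rate of species i is ∝ p_i/√M_i ∝ n_i/√M_i.
So x_O₃ in the escaping gas = (n_O₃/√M_O₃) / Σ(n_i/√M_i)
= (4.66/√48.00) / (4.66/√48.00 + 2.07/√352.02) = 0.6726/(0.6726 + 0.1103) = 0.8591.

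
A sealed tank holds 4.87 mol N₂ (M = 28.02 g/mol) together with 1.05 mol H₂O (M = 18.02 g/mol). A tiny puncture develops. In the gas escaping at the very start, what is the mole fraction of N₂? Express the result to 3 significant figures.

0.788

The effusion rate of species i is ∝ p_i/√M_i ∝ n_i/√M_i.
So x_N₂ in the escaping gas = (n_N₂/√M_N₂) / Σ(n_i/√M_i)
= (4.87/√28.02) / (4.87/√28.02 + 1.05/√18.02) = 0.9200/(0.9200 + 0.2473) = 0.788.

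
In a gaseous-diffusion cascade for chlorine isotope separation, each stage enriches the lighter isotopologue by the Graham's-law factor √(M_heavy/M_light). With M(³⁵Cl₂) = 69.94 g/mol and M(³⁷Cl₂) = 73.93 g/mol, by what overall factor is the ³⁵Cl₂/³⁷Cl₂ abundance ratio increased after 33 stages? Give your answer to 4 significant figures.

2.498

Each stage multiplies the ratio by α = √(73.93/69.94), so after 33 stages the overall factor is α^33 = (73.93/69.94)^(33/2).
= 1.05705^(33/2) = 2.498.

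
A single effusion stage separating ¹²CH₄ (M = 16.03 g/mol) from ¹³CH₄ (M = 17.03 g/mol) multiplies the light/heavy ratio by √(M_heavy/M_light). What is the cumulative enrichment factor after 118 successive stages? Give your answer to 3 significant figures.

35.5

After 118 stages the ratio has grown by (√(17.03/16.03))^118 = (17.03/16.03)^(118/2).
= 1.06238^59 = 35.5.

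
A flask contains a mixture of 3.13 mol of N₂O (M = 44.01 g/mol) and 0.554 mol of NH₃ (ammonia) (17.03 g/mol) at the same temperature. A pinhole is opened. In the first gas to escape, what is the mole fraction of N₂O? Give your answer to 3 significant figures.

Rate_i ∝ x_i/√M_i (Graham's law weighted by mole fraction), so the effusate composition follows n_i/√M_i.
x_N₂O(eff) = (n_N₂O/√M_N₂O) / (n_N₂O/√M_N₂O + n_NH₃/√M_NH₃)
= (3.13/√44.01) / (3.13/√44.01 + 0.554/√17.03) = 0.4718/(0.4718 + 0.1342) = 0.778.

0.778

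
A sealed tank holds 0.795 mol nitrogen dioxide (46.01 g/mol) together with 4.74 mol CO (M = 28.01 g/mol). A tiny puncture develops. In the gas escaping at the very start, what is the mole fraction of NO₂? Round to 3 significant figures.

Rate_i ∝ x_i/√M_i (Graham's law weighted by mole fraction), so the effusate composition follows n_i/√M_i.
So x_NO₂ in the escaping gas = (n_NO₂/√M_NO₂) / Σ(n_i/√M_i)
= (0.795/√46.01) / (0.795/√46.01 + 4.74/√28.01) = 0.1172/(0.1172 + 0.8956) = 0.116.

0.116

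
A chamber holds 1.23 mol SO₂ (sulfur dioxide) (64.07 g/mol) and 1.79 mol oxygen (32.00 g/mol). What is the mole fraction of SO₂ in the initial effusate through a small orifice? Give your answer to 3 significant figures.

Each component's effusion rate ∝ (its partial pressure)·(1/√M) ∝ n_i/√M_i.
So x_SO₂ in the escaping gas = (n_SO₂/√M_SO₂) / Σ(n_i/√M_i)
= (1.23/√64.07) / (1.23/√64.07 + 1.79/√32.00) = 0.1537/(0.1537 + 0.3164) = 0.327.

0.327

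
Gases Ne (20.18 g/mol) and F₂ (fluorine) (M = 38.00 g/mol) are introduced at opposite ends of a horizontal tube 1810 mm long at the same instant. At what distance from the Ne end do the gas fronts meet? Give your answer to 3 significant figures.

1050 mm

The fronts meet when d_Ne + d_F₂ = L with d_Ne/d_F₂ = √(M_F₂/M_Ne) (Graham's law). Here √(M_F₂/M_Ne) = √(38.00/20.18) = 1.372.
With d_Ne + d_F₂ = 1810 mm, d_F₂ = 1810/(1 + 1.372) = 763.0 mm.
d_Ne = 1810 − 763.0 = 1050 mm.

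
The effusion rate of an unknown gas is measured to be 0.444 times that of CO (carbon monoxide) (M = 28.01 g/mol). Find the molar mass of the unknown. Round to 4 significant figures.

142.1 g/mol

From Graham's law, rate_X/rate_CO = √(M_CO/M_X).
0.444 = √(28.01/M_X)
M_X = 28.01 / 0.444² = 28.01 / 0.1971 = 142.1 g/mol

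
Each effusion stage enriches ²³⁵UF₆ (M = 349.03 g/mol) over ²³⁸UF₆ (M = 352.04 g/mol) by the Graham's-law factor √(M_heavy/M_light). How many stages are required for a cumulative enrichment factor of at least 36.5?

With α = √(352.04/349.03) per stage, ln α = ½ ln(1.00862) = 0.004293.
Need α^N ≥ 36.5 ⇒ N ≥ ln(36.5) / ln α = 3.597 / 0.004293 = 837.86.
So at least 838 stages are needed.

838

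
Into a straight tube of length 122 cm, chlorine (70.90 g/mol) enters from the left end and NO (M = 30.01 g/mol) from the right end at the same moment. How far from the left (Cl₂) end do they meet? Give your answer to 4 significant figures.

The fronts meet when d_Cl₂ + d_NO = L with d_Cl₂/d_NO = √(M_NO/M_Cl₂) (Graham's law). Here √(M_NO/M_Cl₂) = √(30.01/70.90) = 0.6506.
With d_Cl₂ + d_NO = 122 cm, d_NO = 122/(1 + 0.6506) = 73.91 cm.
d_Cl₂ = 122 − 73.91 = 48.09 cm.

48.09 cm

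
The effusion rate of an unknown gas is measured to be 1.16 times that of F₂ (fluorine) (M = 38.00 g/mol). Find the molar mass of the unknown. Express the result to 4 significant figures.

28.24 g/mol

Using Graham's law: rate_X/rate_F₂ = √(M_F₂/M_X).
1.16 = √(38.00/M_X)
M_X = 38.00 / 1.16² = 38.00 / 1.346 = 28.24 g/mol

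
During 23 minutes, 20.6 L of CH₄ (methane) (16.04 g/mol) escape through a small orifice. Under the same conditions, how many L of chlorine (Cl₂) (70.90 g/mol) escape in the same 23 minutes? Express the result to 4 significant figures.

From Graham's law, rate_Cl₂/rate_CH₄ = √(M_CH₄/M_Cl₂) = √(16.04/70.90) = √0.2262 = 0.4756.
So the volume for Cl₂ is 20.6 × 0.4756 = 9.798 L.

9.798 L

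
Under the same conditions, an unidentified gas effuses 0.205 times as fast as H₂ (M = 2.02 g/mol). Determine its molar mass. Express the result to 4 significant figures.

From Graham's law, rate_X/rate_H₂ = √(M_H₂/M_X).
0.205 = √(2.02/M_X)
M_X = 2.02 / 0.205² = 2.02 / 0.04202 = 48.07 g/mol

48.07 g/mol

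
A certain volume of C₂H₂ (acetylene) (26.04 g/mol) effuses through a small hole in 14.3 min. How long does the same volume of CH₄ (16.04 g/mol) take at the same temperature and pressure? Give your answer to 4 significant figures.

11.22 min

Graham's law gives t_CH₄/t_C₂H₂ = √(M_CH₄/M_C₂H₂) = √(16.04/26.04) = √0.6160 = 0.7848.
So the time for CH₄ is 14.3 × 0.7848 = 11.22 min.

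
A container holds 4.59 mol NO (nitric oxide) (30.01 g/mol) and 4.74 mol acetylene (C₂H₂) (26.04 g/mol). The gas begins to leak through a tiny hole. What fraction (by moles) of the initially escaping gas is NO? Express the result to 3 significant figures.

0.474

Effusion rate of each component ∝ n_i/√M_i (partial pressure × 1/√M).
Mole fraction of NO in the effusate = (n_NO/√M_NO) / (n_NO/√M_NO + n_C₂H₂/√M_C₂H₂)
= (4.59/√30.01) / (4.59/√30.01 + 4.74/√26.04) = 0.8379/(0.8379 + 0.9289) = 0.474.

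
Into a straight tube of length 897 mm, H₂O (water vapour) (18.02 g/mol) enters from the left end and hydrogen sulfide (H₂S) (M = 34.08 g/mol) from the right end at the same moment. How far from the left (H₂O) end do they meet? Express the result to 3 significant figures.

519 mm

The fronts meet when d_H₂O + d_H₂S = L with d_H₂O/d_H₂S = √(M_H₂S/M_H₂O) (Graham's law). Here √(M_H₂S/M_H₂O) = √(34.08/18.02) = 1.375.
With d_H₂O + d_H₂S = 897 mm, d_H₂S = 897/(1 + 1.375) = 377.6 mm.
d_H₂O = 897 − 377.6 = 519 mm.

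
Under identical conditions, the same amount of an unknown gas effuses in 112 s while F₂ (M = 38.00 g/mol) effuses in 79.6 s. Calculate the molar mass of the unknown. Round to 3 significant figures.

75.2 g/mol

Graham's law gives t_X/t_F₂ = √(M_X/M_F₂).
112/79.6 = 1.407 = √(M_X/38.00)
M_X = 38.00 × 1.407² = 38.00 × 1.980 = 75.2 g/mol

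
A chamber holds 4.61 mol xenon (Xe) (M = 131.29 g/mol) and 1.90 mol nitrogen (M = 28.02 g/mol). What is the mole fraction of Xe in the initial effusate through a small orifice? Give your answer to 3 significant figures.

0.529

The effusion rate of species i is ∝ p_i/√M_i ∝ n_i/√M_i.
Mole fraction of Xe in the effusate = (n_Xe/√M_Xe) / (n_Xe/√M_Xe + n_N₂/√M_N₂)
= (4.61/√131.29) / (4.61/√131.29 + 1.90/√28.02) = 0.4023/(0.4023 + 0.3589) = 0.529.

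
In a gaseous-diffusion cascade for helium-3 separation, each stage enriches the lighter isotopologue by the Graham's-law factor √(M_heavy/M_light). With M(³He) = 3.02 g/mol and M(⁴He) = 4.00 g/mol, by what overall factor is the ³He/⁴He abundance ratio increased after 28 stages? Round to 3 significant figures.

After 28 stages the ratio has grown by (√(4.00/3.02))^28 = (4.00/3.02)^(28/2).
= 1.32450^14 = 51.1.

51.1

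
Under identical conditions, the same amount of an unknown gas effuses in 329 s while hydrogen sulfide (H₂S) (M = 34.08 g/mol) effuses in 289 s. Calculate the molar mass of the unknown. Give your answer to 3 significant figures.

44.2 g/mol

Since effusion rate ∝ 1/√M, t_X/t_H₂S = √(M_X/M_H₂S).
329/289 = 1.138 = √(M_X/34.08)
M_X = 34.08 × 1.138² = 34.08 × 1.296 = 44.2 g/mol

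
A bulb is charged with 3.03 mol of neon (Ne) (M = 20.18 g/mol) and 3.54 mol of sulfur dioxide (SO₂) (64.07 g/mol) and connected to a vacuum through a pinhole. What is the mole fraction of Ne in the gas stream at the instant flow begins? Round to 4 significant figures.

0.6040

Effusion rate of each component ∝ n_i/√M_i (partial pressure × 1/√M).
x_Ne(eff) = (n_Ne/√M_Ne) / (n_Ne/√M_Ne + n_SO₂/√M_SO₂)
= (3.03/√20.18) / (3.03/√20.18 + 3.54/√64.07) = 0.6745/(0.6745 + 0.4423) = 0.6040.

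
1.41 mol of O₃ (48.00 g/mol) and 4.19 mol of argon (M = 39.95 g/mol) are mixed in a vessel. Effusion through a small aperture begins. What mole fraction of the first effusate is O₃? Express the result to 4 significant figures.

0.2349

Effusion rate of each component ∝ n_i/√M_i (partial pressure × 1/√M).
x_O₃(eff) = (n_O₃/√M_O₃) / (n_O₃/√M_O₃ + n_Ar/√M_Ar)
= (1.41/√48.00) / (1.41/√48.00 + 4.19/√39.95) = 0.2035/(0.2035 + 0.6629) = 0.2349.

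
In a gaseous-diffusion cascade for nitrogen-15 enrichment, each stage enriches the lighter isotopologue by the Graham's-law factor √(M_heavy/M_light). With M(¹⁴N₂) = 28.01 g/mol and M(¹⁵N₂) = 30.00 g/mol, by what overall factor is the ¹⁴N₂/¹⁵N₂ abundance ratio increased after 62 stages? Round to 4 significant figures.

8.396

Overall factor = α^62 with α = √(30.00/28.01), i.e. (30.00/28.01)^(62/2).
= 1.07105^31 = 8.396.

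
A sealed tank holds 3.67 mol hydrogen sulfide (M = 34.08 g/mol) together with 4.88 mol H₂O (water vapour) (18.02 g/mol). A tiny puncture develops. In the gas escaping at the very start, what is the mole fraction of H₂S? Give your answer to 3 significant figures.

Effusion rate of each component ∝ n_i/√M_i (partial pressure × 1/√M).
Mole fraction of H₂S in the effusate = (n_H₂S/√M_H₂S) / (n_H₂S/√M_H₂S + n_H₂O/√M_H₂O)
= (3.67/√34.08) / (3.67/√34.08 + 4.88/√18.02) = 0.6287/(0.6287 + 1.150) = 0.354.

0.354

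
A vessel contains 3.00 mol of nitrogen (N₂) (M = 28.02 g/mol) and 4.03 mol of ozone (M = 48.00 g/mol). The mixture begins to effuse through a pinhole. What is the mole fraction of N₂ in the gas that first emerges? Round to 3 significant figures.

Effusion rate of each component ∝ n_i/√M_i (partial pressure × 1/√M).
Mole fraction of N₂ in the effusate = (n_N₂/√M_N₂) / (n_N₂/√M_N₂ + n_O₃/√M_O₃)
= (3.00/√28.02) / (3.00/√28.02 + 4.03/√48.00) = 0.5667/(0.5667 + 0.5817) = 0.493.

0.493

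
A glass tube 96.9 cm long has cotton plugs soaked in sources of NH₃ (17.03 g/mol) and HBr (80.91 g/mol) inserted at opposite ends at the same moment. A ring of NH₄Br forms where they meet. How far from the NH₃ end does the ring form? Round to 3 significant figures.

The fronts meet when d_NH₃ + d_HBr = L with d_NH₃/d_HBr = √(M_HBr/M_NH₃) (Graham's law). Here √(M_HBr/M_NH₃) = √(80.91/17.03) = 2.180.
With d_NH₃ + d_HBr = 96.9 cm, d_HBr = 96.9/(1 + 2.180) = 30.47 cm.
d_NH₃ = 96.9 − 30.47 = 66.4 cm.

66.4 cm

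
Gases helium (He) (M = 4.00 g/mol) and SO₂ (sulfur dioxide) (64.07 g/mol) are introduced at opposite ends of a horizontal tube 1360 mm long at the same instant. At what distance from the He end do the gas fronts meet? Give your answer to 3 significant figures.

1090 mm

Distances travelled in equal time are proportional to diffusion rates, so d_He/d_SO₂ = √(M_SO₂/M_He) = √(64.07/4.00) = 4.002.
With d_He + d_SO₂ = 1360 mm, d_SO₂ = 1360/(1 + 4.002) = 271.9 mm.
d_He = 1360 − 271.9 = 1090 mm.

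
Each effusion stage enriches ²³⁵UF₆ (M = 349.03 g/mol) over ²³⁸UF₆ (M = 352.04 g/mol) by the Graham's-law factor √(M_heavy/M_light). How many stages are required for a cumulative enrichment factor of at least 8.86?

509

With α = √(352.04/349.03) per stage, ln α = ½ ln(1.00862) = 0.004293.
Need α^N ≥ 8.86 ⇒ N ≥ ln(8.86) / ln α = 2.182 / 0.004293 = 508.11.
Minimum whole number of stages: N = 509.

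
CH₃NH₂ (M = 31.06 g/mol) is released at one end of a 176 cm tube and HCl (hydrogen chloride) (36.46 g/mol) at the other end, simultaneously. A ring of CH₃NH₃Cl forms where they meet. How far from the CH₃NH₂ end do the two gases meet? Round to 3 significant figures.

91.5 cm

Graham's law gives d_CH₃NH₂/d_HCl = rate_CH₃NH₂/rate_HCl = √(M_HCl/M_CH₃NH₂) = √(36.46/31.06) = 1.083.
With d_CH₃NH₂ + d_HCl = 176 cm, d_HCl = 176/(1 + 1.083) = 84.48 cm.
d_CH₃NH₂ = 176 − 84.48 = 91.5 cm.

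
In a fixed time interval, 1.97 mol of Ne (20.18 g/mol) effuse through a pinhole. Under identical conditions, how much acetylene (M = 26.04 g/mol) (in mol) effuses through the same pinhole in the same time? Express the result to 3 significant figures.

1.73 mol

By Graham's law, rate_C₂H₂/rate_Ne = √(M_Ne/M_C₂H₂) = √(20.18/26.04) = √0.7750 = 0.8803.
So the amount for C₂H₂ is 1.97 × 0.8803 = 1.73 mol.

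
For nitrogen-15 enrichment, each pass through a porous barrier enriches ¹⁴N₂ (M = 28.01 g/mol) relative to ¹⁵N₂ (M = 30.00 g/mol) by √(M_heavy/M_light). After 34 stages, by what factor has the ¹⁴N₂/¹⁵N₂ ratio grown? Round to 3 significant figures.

The single-stage factor is √(M_heavy/M_light), so 34 stages give [√(30.00/28.01)]^34 = (30.00/28.01)^(34/2).
= 1.07105^17 = 3.21.

3.21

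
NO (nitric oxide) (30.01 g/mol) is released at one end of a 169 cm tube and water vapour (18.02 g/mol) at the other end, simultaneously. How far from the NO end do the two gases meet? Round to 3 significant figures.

73.8 cm

The fronts meet when d_NO + d_H₂O = L with d_NO/d_H₂O = √(M_H₂O/M_NO) (Graham's law). Here √(M_H₂O/M_NO) = √(18.02/30.01) = 0.7749.
With d_NO + d_H₂O = 169 cm, d_H₂O = 169/(1 + 0.7749) = 95.22 cm.
d_NO = 169 − 95.22 = 73.8 cm.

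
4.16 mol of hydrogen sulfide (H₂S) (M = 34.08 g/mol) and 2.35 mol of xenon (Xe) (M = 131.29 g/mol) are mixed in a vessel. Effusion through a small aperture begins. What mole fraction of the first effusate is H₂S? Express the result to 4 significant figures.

0.7765

Effusion rate of each component ∝ n_i/√M_i (partial pressure × 1/√M).
Mole fraction of H₂S in the effusate = (n_H₂S/√M_H₂S) / (n_H₂S/√M_H₂S + n_Xe/√M_Xe)
= (4.16/√34.08) / (4.16/√34.08 + 2.35/√131.29) = 0.7126/(0.7126 + 0.2051) = 0.7765.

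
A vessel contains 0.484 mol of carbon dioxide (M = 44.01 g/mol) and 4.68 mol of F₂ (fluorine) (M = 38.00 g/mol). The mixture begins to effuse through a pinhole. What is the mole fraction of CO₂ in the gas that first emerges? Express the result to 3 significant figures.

0.0877

Rate_i ∝ x_i/√M_i (Graham's law weighted by mole fraction), so the effusate composition follows n_i/√M_i.
Mole fraction of CO₂ in the effusate = (n_CO₂/√M_CO₂) / (n_CO₂/√M_CO₂ + n_F₂/√M_F₂)
= (0.484/√44.01) / (0.484/√44.01 + 4.68/√38.00) = 0.07296/(0.07296 + 0.7592) = 0.0877.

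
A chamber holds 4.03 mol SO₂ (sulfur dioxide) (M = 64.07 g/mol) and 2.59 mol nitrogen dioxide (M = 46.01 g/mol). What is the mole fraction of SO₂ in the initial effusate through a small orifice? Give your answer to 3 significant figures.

Each component's effusion rate ∝ (its partial pressure)·(1/√M) ∝ n_i/√M_i.
x_SO₂(eff) = (n_SO₂/√M_SO₂) / (n_SO₂/√M_SO₂ + n_NO₂/√M_NO₂)
= (4.03/√64.07) / (4.03/√64.07 + 2.59/√46.01) = 0.5035/(0.5035 + 0.3818) = 0.569.

0.569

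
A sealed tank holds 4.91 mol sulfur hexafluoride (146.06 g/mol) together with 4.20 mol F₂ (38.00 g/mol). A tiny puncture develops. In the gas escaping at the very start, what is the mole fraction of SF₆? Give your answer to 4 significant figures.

0.3735

Rate_i ∝ x_i/√M_i (Graham's law weighted by mole fraction), so the effusate composition follows n_i/√M_i.
x_SF₆(eff) = (n_SF₆/√M_SF₆) / (n_SF₆/√M_SF₆ + n_F₂/√M_F₂)
= (4.91/√146.06) / (4.91/√146.06 + 4.20/√38.00) = 0.4063/(0.4063 + 0.6813) = 0.3735.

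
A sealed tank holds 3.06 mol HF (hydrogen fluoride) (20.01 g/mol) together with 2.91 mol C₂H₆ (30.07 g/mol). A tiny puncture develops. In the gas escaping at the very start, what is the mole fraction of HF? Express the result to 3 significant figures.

Effusion rate of each component ∝ n_i/√M_i (partial pressure × 1/√M).
Mole fraction of HF in the effusate = (n_HF/√M_HF) / (n_HF/√M_HF + n_C₂H₆/√M_C₂H₆)
= (3.06/√20.01) / (3.06/√20.01 + 2.91/√30.07) = 0.6841/(0.6841 + 0.5307) = 0.563.

0.563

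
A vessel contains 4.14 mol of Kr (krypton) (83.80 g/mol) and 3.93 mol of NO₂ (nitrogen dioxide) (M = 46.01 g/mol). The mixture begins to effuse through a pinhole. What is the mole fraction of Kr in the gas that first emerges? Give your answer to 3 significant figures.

0.438

Effusion rate of each component ∝ n_i/√M_i (partial pressure × 1/√M).
x_Kr(eff) = (n_Kr/√M_Kr) / (n_Kr/√M_Kr + n_NO₂/√M_NO₂)
= (4.14/√83.80) / (4.14/√83.80 + 3.93/√46.01) = 0.4522/(0.4522 + 0.5794) = 0.438.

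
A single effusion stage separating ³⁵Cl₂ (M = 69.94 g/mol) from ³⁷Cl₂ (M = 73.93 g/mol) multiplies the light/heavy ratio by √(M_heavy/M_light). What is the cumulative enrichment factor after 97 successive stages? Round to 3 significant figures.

Each stage multiplies the ratio by α = √(73.93/69.94), so after 97 stages the overall factor is α^97 = (73.93/69.94)^(97/2).
= 1.05705^(97/2) = 14.7.

14.7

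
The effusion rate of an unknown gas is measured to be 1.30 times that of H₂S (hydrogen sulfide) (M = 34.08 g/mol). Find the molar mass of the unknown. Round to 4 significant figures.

20.17 g/mol

By Graham's law, rate_X/rate_H₂S = √(M_H₂S/M_X).
1.30 = √(34.08/M_X)
M_X = 34.08 / 1.30² = 34.08 / 1.690 = 20.17 g/mol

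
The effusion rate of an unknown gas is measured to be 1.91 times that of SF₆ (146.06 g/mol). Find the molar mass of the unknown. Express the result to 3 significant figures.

40.0 g/mol

From Graham's law, rate_X/rate_SF₆ = √(M_SF₆/M_X).
1.91 = √(146.06/M_X)
M_X = 146.06 / 1.91² = 146.06 / 3.648 = 40.0 g/mol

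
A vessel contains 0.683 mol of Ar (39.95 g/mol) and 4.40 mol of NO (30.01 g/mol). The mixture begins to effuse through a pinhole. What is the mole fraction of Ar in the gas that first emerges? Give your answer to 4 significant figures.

0.1186

The effusion rate of species i is ∝ p_i/√M_i ∝ n_i/√M_i.
Mole fraction of Ar in the effusate = (n_Ar/√M_Ar) / (n_Ar/√M_Ar + n_NO/√M_NO)
= (0.683/√39.95) / (0.683/√39.95 + 4.40/√30.01) = 0.1081/(0.1081 + 0.8032) = 0.1186.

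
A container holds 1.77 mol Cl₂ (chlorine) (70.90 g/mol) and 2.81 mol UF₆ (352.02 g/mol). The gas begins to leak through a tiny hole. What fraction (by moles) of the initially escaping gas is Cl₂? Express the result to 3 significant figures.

Effusion rate of each component ∝ n_i/√M_i (partial pressure × 1/√M).
So x_Cl₂ in the escaping gas = (n_Cl₂/√M_Cl₂) / Σ(n_i/√M_i)
= (1.77/√70.90) / (1.77/√70.90 + 2.81/√352.02) = 0.2102/(0.2102 + 0.1498) = 0.584.

0.584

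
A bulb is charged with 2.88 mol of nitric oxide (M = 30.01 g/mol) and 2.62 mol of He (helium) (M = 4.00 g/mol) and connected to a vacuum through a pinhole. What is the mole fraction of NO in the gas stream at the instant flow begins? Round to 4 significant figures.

Effusion rate of each component ∝ n_i/√M_i (partial pressure × 1/√M).
x_NO(eff) = (n_NO/√M_NO) / (n_NO/√M_NO + n_He/√M_He)
= (2.88/√30.01) / (2.88/√30.01 + 2.62/√4.00) = 0.5257/(0.5257 + 1.310) = 0.2864.

0.2864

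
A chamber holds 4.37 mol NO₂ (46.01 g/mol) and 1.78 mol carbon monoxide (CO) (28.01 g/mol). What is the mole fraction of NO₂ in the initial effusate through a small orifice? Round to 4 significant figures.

0.6570

Rate_i ∝ x_i/√M_i (Graham's law weighted by mole fraction), so the effusate composition follows n_i/√M_i.
x_NO₂(eff) = (n_NO₂/√M_NO₂) / (n_NO₂/√M_NO₂ + n_CO/√M_CO)
= (4.37/√46.01) / (4.37/√46.01 + 1.78/√28.01) = 0.6443/(0.6443 + 0.3363) = 0.6570.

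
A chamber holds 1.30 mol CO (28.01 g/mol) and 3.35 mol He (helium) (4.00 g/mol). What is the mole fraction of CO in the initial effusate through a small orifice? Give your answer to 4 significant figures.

0.1279

The effusion rate of species i is ∝ p_i/√M_i ∝ n_i/√M_i.
So x_CO in the escaping gas = (n_CO/√M_CO) / Σ(n_i/√M_i)
= (1.30/√28.01) / (1.30/√28.01 + 3.35/√4.00) = 0.2456/(0.2456 + 1.675) = 0.1279.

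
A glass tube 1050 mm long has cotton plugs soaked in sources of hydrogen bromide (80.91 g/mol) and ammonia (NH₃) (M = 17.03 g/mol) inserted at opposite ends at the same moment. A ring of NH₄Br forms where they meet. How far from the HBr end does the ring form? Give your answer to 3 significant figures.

In equal time, each gas travels a distance ∝ its rate ∝ 1/√M, so d_HBr/d_NH₃ = √(M_NH₃/M_HBr) = √(17.03/80.91) = 0.4588.
With d_HBr + d_NH₃ = 1050 mm, d_NH₃ = 1050/(1 + 0.4588) = 719.8 mm.
d_HBr = 1050 − 719.8 = 330 mm.

330 mm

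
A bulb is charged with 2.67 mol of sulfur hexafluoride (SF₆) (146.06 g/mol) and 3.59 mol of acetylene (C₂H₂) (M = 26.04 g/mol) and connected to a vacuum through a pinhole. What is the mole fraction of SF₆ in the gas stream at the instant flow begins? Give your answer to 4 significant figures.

The effusion rate of species i is ∝ p_i/√M_i ∝ n_i/√M_i.
So x_SF₆ in the escaping gas = (n_SF₆/√M_SF₆) / Σ(n_i/√M_i)
= (2.67/√146.06) / (2.67/√146.06 + 3.59/√26.04) = 0.2209/(0.2209 + 0.7035) = 0.2390.

0.2390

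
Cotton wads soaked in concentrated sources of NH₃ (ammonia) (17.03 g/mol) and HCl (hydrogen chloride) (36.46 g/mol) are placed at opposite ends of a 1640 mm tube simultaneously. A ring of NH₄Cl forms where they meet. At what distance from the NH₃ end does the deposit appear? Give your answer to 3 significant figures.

In equal time, each gas travels a distance ∝ its rate ∝ 1/√M, so d_NH₃/d_HCl = √(M_HCl/M_NH₃) = √(36.46/17.03) = 1.463.
With d_NH₃ + d_HCl = 1640 mm, d_HCl = 1640/(1 + 1.463) = 665.8 mm.
d_NH₃ = 1640 − 665.8 = 974 mm.

974 mm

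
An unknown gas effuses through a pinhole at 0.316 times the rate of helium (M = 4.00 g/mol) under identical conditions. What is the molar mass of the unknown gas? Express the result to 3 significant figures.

40.1 g/mol

From Graham's law, rate_X/rate_He = √(M_He/M_X).
0.316 = √(4.00/M_X)
M_X = 4.00 / 0.316² = 4.00 / 0.09986 = 40.1 g/mol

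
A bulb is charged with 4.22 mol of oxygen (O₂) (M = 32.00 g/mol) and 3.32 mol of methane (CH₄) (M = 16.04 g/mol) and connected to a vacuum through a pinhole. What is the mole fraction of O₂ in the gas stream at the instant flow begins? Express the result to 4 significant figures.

The effusion rate of species i is ∝ p_i/√M_i ∝ n_i/√M_i.
x_O₂(eff) = (n_O₂/√M_O₂) / (n_O₂/√M_O₂ + n_CH₄/√M_CH₄)
= (4.22/√32.00) / (4.22/√32.00 + 3.32/√16.04) = 0.7460/(0.7460 + 0.8290) = 0.4737.

0.4737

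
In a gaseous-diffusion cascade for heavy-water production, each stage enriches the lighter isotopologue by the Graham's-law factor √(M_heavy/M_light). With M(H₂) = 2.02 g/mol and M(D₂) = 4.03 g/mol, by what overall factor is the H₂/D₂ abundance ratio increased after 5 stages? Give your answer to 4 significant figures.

Overall factor = α^5 with α = √(4.03/2.02), i.e. (4.03/2.02)^(5/2).
= 1.99505^(5/2) = 5.622.

5.622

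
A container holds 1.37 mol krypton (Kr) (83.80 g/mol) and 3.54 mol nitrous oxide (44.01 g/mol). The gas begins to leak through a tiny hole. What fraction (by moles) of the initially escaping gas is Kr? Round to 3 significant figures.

0.219

The effusion rate of species i is ∝ p_i/√M_i ∝ n_i/√M_i.
Mole fraction of Kr in the effusate = (n_Kr/√M_Kr) / (n_Kr/√M_Kr + n_N₂O/√M_N₂O)
= (1.37/√83.80) / (1.37/√83.80 + 3.54/√44.01) = 0.1497/(0.1497 + 0.5336) = 0.219.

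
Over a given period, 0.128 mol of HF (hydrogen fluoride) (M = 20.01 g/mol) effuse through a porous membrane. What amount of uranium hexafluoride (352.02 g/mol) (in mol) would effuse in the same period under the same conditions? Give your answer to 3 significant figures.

Since effusion rate ∝ 1/√M, rate_UF₆/rate_HF = √(M_HF/M_UF₆) = √(20.01/352.02) = √0.05684 = 0.2384.
So the amount for UF₆ is 0.128 × 0.2384 = 0.0305 mol.

0.0305 mol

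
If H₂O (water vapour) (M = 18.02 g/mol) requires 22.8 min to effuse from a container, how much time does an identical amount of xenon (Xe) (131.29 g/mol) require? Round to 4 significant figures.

By Graham's law, t_Xe/t_H₂O = √(M_Xe/M_H₂O) = √(131.29/18.02) = √7.286 = 2.699.
So the time for Xe is 22.8 × 2.699 = 61.54 min.

61.54 min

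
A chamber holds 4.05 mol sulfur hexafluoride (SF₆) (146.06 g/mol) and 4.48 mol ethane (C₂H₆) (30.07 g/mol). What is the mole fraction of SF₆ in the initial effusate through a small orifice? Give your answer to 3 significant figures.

0.291

Each component's effusion rate ∝ (its partial pressure)·(1/√M) ∝ n_i/√M_i.
x_SF₆(eff) = (n_SF₆/√M_SF₆) / (n_SF₆/√M_SF₆ + n_C₂H₆/√M_C₂H₆)
= (4.05/√146.06) / (4.05/√146.06 + 4.48/√30.07) = 0.3351/(0.3351 + 0.8170) = 0.291.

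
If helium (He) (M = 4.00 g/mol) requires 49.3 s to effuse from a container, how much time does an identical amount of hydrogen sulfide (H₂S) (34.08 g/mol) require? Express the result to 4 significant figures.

143.9 s

Using Graham's law: t_H₂S/t_He = √(M_H₂S/M_He) = √(34.08/4.00) = √8.520 = 2.919.
So the time for H₂S is 49.3 × 2.919 = 143.9 s.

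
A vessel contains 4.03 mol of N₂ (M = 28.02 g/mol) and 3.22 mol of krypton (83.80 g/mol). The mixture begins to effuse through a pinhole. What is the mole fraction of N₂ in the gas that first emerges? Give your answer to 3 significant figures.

The effusion rate of species i is ∝ p_i/√M_i ∝ n_i/√M_i.
x_N₂(eff) = (n_N₂/√M_N₂) / (n_N₂/√M_N₂ + n_Kr/√M_Kr)
= (4.03/√28.02) / (4.03/√28.02 + 3.22/√83.80) = 0.7613/(0.7613 + 0.3517) = 0.684.

0.684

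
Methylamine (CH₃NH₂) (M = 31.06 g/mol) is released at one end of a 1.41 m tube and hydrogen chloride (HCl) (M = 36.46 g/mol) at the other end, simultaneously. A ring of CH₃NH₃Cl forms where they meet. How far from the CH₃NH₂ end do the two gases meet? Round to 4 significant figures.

In equal time, each gas travels a distance ∝ its rate ∝ 1/√M, so d_CH₃NH₂/d_HCl = √(M_HCl/M_CH₃NH₂) = √(36.46/31.06) = 1.083.
With d_CH₃NH₂ + d_HCl = 1.41 m, d_HCl = 1.41/(1 + 1.083) = 0.6768 m.
d_CH₃NH₂ = 1.41 − 0.6768 = 0.7332 m.

0.7332 m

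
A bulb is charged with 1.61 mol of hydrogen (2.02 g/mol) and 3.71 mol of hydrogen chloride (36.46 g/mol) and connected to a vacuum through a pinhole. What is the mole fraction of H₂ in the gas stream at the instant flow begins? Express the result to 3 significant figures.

Rate_i ∝ x_i/√M_i (Graham's law weighted by mole fraction), so the effusate composition follows n_i/√M_i.
x_H₂(eff) = (n_H₂/√M_H₂) / (n_H₂/√M_H₂ + n_HCl/√M_HCl)
= (1.61/√2.02) / (1.61/√2.02 + 3.71/√36.46) = 1.133/(1.133 + 0.6144) = 0.648.

0.648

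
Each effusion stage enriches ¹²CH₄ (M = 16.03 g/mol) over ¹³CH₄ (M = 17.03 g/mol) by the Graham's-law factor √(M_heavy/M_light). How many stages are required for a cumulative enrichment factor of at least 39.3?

122

With α = √(17.03/16.03) per stage, ln α = ½ ln(1.06238) = 0.03026.
Need α^N ≥ 39.3 ⇒ N ≥ ln(39.3) / ln α = 3.671 / 0.03026 = 121.33.
So at least 122 stages are needed.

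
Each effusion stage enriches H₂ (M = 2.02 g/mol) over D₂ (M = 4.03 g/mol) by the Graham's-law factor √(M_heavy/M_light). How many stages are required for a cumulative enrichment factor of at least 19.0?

9

With α = √(4.03/2.02) per stage, ln α = ½ ln(1.99505) = 0.3453.
Need α^N ≥ 19.0 ⇒ N ≥ ln(19.0) / ln α = 2.944 / 0.3453 = 8.53.
Rounding up, N = 9 stages.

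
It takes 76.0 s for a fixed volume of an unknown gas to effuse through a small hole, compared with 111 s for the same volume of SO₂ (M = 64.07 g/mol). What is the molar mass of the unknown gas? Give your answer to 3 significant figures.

30.0 g/mol

Using Graham's law: t_X/t_SO₂ = √(M_X/M_SO₂).
76.0/111 = 0.6847 = √(M_X/64.07)
M_X = 64.07 × 0.6847² = 64.07 × 0.4688 = 30.0 g/mol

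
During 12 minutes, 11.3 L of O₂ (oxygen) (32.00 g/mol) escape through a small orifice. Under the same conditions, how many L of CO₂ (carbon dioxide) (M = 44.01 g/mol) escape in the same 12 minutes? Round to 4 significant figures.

By Graham's law, rate_CO₂/rate_O₂ = √(M_O₂/M_CO₂) = √(32.00/44.01) = √0.7271 = 0.8527.
So the volume for CO₂ is 11.3 × 0.8527 = 9.636 L.

9.636 L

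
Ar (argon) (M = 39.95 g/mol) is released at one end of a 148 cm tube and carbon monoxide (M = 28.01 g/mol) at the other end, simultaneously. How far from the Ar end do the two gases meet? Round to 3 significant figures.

In equal time, each gas travels a distance ∝ its rate ∝ 1/√M, so d_Ar/d_CO = √(M_CO/M_Ar) = √(28.01/39.95) = 0.8373.
With d_Ar + d_CO = 148 cm, d_CO = 148/(1 + 0.8373) = 80.55 cm.
d_Ar = 148 − 80.55 = 67.4 cm.

67.4 cm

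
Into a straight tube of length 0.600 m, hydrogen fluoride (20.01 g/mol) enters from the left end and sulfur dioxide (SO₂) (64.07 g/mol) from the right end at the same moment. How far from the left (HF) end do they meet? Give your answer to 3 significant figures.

0.385 m

Graham's law gives d_HF/d_SO₂ = rate_HF/rate_SO₂ = √(M_SO₂/M_HF) = √(64.07/20.01) = 1.789.
With d_HF + d_SO₂ = 0.600 m, d_SO₂ = 0.600/(1 + 1.789) = 0.2151 m.
d_HF = 0.600 − 0.2151 = 0.385 m.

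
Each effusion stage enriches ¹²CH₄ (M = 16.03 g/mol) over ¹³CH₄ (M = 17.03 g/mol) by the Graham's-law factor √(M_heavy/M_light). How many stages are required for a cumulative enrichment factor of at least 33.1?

With α = √(17.03/16.03) per stage, ln α = ½ ln(1.06238) = 0.03026.
Need α^N ≥ 33.1 ⇒ N ≥ ln(33.1) / ln α = 3.500 / 0.03026 = 115.66.
So at least 116 stages are needed.

116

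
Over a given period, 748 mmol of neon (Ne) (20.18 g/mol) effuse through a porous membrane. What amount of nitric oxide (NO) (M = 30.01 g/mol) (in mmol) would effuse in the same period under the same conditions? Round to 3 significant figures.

613 mmol

Since effusion rate ∝ 1/√M, rate_NO/rate_Ne = √(M_Ne/M_NO) = √(20.18/30.01) = √0.6724 = 0.8200.
So the amount for NO is 748 × 0.8200 = 613 mmol.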